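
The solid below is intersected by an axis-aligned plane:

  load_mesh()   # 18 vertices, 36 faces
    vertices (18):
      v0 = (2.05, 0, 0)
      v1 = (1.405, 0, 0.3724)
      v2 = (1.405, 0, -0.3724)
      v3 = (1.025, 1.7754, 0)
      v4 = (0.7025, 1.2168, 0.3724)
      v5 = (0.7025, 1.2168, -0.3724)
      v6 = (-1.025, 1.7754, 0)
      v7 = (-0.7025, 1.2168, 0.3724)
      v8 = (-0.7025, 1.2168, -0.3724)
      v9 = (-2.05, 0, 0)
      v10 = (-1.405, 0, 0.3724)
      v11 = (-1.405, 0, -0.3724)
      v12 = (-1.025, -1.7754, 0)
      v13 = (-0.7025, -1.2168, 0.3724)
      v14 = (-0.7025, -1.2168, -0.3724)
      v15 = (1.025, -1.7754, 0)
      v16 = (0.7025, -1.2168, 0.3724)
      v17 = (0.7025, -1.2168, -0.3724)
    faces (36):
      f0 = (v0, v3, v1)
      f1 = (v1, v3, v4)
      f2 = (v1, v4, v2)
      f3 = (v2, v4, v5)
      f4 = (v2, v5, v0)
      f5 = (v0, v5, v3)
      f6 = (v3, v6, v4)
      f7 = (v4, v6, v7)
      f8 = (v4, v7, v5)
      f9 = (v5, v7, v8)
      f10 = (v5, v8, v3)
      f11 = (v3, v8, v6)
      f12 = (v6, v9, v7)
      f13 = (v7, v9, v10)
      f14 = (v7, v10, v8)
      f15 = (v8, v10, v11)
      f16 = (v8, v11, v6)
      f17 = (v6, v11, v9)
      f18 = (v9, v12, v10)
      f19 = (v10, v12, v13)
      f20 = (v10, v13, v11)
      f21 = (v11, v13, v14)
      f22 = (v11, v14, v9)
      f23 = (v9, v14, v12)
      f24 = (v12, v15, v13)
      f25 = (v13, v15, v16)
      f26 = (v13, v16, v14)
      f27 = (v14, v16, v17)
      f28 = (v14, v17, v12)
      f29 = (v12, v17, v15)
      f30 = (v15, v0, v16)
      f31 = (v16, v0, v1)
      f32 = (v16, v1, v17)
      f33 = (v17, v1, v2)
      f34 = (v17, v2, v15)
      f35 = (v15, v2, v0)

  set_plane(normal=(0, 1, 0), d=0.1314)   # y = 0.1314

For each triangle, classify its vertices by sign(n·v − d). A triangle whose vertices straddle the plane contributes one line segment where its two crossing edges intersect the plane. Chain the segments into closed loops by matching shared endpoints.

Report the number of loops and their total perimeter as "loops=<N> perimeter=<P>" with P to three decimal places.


loops=2 perimeter=4.469

Straddling triangles (12 of 36):
  (v0,v3,v1) [-+-] → (1.97414, 0.1314, 0)–(1.37688, 0.1314, 0.344838)  len=0.6897
  (v1,v3,v4) [-++] → (1.37688, 0.1314, 0.344838)–(1.32914, 0.1314, 0.3724)  len=0.0551
  (v1,v4,v2) [-+-] → (1.32914, 0.1314, 0.3724)–(1.32914, 0.1314, -0.29197)  len=0.6644
  (v2,v4,v5) [-++] → (1.32914, 0.1314, -0.29197)–(1.32914, 0.1314, -0.3724)  len=0.0804
  (v2,v5,v0) [-+-] → (1.32914, 0.1314, -0.3724)–(1.90449, 0.1314, -0.0402148)  len=0.6644
  (v0,v5,v3) [-++] → (1.90449, 0.1314, -0.0402148)–(1.97414, 0.1314, 0)  len=0.0804
  (v6,v9,v7) [+-+] → (-1.97414, 0.1314, 0)–(-1.90449, 0.1314, 0.0402148)  len=0.0804
  (v7,v9,v10) [+--] → (-1.90449, 0.1314, 0.0402148)–(-1.32914, 0.1314, 0.3724)  len=0.6644
  (v7,v10,v8) [+-+] → (-1.32914, 0.1314, 0.3724)–(-1.32914, 0.1314, 0.29197)  len=0.0804
  (v8,v10,v11) [+--] → (-1.32914, 0.1314, 0.29197)–(-1.32914, 0.1314, -0.3724)  len=0.6644
  (v8,v11,v6) [+-+] → (-1.32914, 0.1314, -0.3724)–(-1.37688, 0.1314, -0.344838)  len=0.0551
  (v6,v11,v9) [+--] → (-1.37688, 0.1314, -0.344838)–(-1.97414, 0.1314, 0)  len=0.6897

Chained into 2 loop(s):
  loop 1: 6 segments, perimeter = 2.2344
  loop 2: 6 segments, perimeter = 2.2344
Total perimeter = 4.469


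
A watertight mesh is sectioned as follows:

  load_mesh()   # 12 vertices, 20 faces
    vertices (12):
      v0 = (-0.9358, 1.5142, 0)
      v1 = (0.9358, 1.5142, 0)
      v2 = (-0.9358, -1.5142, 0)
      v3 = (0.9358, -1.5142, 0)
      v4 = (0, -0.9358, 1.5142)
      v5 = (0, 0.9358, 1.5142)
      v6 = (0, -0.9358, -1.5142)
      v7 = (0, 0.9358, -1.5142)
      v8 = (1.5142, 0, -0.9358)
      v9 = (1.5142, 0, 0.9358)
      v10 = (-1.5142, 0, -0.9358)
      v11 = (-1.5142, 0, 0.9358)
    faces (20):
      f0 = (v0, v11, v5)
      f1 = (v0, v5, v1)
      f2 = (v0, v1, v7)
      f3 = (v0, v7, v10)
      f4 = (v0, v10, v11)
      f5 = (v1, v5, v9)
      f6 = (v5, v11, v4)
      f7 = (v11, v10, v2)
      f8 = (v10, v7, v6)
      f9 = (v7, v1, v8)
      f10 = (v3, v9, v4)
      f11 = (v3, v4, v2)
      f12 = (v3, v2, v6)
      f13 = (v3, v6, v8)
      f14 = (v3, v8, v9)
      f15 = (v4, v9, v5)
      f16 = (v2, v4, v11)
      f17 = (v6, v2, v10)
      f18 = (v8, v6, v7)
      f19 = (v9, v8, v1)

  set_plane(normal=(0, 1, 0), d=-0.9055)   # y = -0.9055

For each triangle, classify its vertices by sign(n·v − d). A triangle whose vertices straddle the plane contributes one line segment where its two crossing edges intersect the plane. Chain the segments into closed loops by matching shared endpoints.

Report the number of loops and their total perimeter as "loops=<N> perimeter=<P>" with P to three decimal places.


Straddling triangles (10 of 20):
  (v5,v11,v4) [++-] → (-0.0490278, -0.9055, 1.49547)–(0, -0.9055, 1.5142)  len=0.0525
  (v11,v10,v2) [++-] → (-1.16831, -0.9055, -0.376186)–(-1.16831, -0.9055, 0.376186)  len=0.7524
  (v10,v7,v6) [++-] → (0, -0.9055, -1.5142)–(-0.0490278, -0.9055, -1.49547)  len=0.0525
  (v3,v9,v4) [-+-] → (1.16831, -0.9055, 0.376186)–(0.0490278, -0.9055, 1.49547)  len=1.5829
  (v3,v6,v8) [--+] → (0.0490278, -0.9055, -1.49547)–(1.16831, -0.9055, -0.376186)  len=1.5829
  (v3,v8,v9) [-++] → (1.16831, -0.9055, -0.376186)–(1.16831, -0.9055, 0.376186)  len=0.7524
  (v4,v9,v5) [-++] → (0.0490278, -0.9055, 1.49547)–(0, -0.9055, 1.5142)  len=0.0525
  (v2,v4,v11) [--+] → (-0.0490278, -0.9055, 1.49547)–(-1.16831, -0.9055, 0.376186)  len=1.5829
  (v6,v2,v10) [--+] → (-1.16831, -0.9055, -0.376186)–(-0.0490278, -0.9055, -1.49547)  len=1.5829
  (v8,v6,v7) [+-+] → (0.0490278, -0.9055, -1.49547)–(0, -0.9055, -1.5142)  len=0.0525

Chained into 1 loop(s):
  loop 1: 10 segments, perimeter = 8.0463
Total perimeter = 8.046

loops=1 perimeter=8.046


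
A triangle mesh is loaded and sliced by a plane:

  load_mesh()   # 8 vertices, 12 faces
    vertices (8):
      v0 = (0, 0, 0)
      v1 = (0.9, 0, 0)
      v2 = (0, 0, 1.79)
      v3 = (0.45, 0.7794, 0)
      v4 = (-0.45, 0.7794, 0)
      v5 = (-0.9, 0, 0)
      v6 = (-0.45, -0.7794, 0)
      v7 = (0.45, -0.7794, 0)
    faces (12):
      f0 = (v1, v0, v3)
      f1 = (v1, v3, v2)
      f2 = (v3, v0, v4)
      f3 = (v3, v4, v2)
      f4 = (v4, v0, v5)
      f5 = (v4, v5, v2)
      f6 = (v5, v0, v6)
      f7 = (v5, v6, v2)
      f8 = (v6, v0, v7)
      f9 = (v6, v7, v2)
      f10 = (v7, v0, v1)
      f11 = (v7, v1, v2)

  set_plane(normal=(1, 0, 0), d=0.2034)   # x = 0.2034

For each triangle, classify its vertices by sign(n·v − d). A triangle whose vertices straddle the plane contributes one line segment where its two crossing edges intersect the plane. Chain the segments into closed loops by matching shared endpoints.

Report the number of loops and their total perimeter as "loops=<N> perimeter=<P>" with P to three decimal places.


Straddling triangles (8 of 12):
  (v1,v0,v3) [+-+] → (0.2034, 0, 0)–(0.2034, 0.352289, 0)  len=0.3523
  (v1,v3,v2) [++-] → (0.2034, 0.352289, 0.98092)–(0.2034, 0, 1.38546)  len=0.5364
  (v3,v0,v4) [+--] → (0.2034, 0.352289, 0)–(0.2034, 0.7794, 0)  len=0.4271
  (v3,v4,v2) [+--] → (0.2034, 0.7794, 0)–(0.2034, 0.352289, 0.98092)  len=1.0699
  (v6,v0,v7) [--+] → (0.2034, -0.352289, 0)–(0.2034, -0.7794, 0)  len=0.4271
  (v6,v7,v2) [-+-] → (0.2034, -0.7794, 0)–(0.2034, -0.352289, 0.98092)  len=1.0699
  (v7,v0,v1) [+-+] → (0.2034, -0.352289, 0)–(0.2034, 0, 0)  len=0.3523
  (v7,v1,v2) [++-] → (0.2034, 0, 1.38546)–(0.2034, -0.352289, 0.98092)  len=0.5364

Chained into 1 loop(s):
  loop 1: 8 segments, perimeter = 4.7714
Total perimeter = 4.771

loops=1 perimeter=4.771


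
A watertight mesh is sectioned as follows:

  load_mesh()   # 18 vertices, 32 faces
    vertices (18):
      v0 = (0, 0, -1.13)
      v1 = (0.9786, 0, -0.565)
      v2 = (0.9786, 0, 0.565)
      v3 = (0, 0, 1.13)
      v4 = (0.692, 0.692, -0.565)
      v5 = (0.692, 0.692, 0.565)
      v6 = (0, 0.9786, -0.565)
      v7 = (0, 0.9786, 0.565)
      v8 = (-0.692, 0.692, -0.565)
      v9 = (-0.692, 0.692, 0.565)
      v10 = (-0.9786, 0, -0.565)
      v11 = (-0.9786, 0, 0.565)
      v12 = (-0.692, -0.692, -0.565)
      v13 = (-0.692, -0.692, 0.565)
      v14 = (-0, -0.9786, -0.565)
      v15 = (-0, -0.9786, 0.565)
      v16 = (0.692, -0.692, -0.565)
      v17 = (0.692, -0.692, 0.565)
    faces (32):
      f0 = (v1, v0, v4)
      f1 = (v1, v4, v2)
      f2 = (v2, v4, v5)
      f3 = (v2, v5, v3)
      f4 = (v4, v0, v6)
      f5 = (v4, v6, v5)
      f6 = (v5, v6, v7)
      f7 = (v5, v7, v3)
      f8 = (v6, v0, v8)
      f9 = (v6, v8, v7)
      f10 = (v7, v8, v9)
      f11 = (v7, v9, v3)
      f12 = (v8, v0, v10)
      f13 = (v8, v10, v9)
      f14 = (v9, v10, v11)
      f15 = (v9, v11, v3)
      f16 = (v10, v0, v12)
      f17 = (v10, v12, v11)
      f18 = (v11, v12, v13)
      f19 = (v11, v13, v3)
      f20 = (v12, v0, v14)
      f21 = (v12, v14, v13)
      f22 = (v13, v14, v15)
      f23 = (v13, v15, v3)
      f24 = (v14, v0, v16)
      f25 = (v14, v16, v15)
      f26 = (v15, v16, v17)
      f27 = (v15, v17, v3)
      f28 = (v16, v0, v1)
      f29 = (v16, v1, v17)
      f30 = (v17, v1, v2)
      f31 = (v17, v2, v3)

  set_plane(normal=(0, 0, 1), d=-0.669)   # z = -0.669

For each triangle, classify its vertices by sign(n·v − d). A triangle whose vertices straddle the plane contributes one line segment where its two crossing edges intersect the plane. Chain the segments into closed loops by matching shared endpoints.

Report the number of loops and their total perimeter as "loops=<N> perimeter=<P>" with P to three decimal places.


loops=1 perimeter=4.889

Straddling triangles (8 of 32):
  (v1,v0,v4) [+-+] → (0.798468, 0, -0.669)–(0.564623, 0.564623, -0.669)  len=0.6111
  (v4,v0,v6) [+-+] → (0.564623, 0.564623, -0.669)–(0, 0.798468, -0.669)  len=0.6111
  (v6,v0,v8) [+-+] → (0, 0.798468, -0.669)–(-0.564623, 0.564623, -0.669)  len=0.6111
  (v8,v0,v10) [+-+] → (-0.564623, 0.564623, -0.669)–(-0.798468, 0, -0.669)  len=0.6111
  (v10,v0,v12) [+-+] → (-0.798468, 0, -0.669)–(-0.564623, -0.564623, -0.669)  len=0.6111
  (v12,v0,v14) [+-+] → (-0.564623, -0.564623, -0.669)–(0, -0.798468, -0.669)  len=0.6111
  (v14,v0,v16) [+-+] → (0, -0.798468, -0.669)–(0.564623, -0.564623, -0.669)  len=0.6111
  (v16,v0,v1) [+-+] → (0.564623, -0.564623, -0.669)–(0.798468, 0, -0.669)  len=0.6111

Chained into 1 loop(s):
  loop 1: 8 segments, perimeter = 4.8891
Total perimeter = 4.889


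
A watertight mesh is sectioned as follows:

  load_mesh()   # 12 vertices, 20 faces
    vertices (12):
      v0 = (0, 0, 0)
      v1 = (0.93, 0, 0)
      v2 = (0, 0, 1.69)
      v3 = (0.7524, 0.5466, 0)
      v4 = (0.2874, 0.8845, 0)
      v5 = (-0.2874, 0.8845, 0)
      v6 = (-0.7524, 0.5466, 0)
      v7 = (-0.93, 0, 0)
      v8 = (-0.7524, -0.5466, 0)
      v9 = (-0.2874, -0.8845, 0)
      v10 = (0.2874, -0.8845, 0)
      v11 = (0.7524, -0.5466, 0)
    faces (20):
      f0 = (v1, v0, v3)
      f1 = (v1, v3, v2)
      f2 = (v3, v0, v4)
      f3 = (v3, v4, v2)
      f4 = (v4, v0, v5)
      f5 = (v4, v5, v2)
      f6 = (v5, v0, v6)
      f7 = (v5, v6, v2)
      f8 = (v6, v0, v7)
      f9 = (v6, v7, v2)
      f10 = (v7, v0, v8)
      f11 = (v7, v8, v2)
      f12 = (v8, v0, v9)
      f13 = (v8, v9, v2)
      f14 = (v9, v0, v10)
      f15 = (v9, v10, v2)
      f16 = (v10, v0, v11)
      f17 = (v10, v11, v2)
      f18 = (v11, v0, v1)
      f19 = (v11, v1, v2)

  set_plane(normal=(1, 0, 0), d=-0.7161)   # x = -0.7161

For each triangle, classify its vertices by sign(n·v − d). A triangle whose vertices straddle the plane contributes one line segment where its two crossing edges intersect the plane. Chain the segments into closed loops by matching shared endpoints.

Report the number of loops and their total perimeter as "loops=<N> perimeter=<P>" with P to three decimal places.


Straddling triangles (8 of 20):
  (v5,v0,v6) [++-] → (-0.7161, 0.520229, 0)–(-0.7161, 0.572978, 0)  len=0.0527
  (v5,v6,v2) [+-+] → (-0.7161, 0.572978, 0)–(-0.7161, 0.520229, 0.0815351)  len=0.0971
  (v6,v0,v7) [-+-] → (-0.7161, 0.520229, 0)–(-0.7161, 0, 0)  len=0.5202
  (v6,v7,v2) [--+] → (-0.7161, 0, 0.3887)–(-0.7161, 0.520229, 0.0815351)  len=0.6041
  (v7,v0,v8) [-+-] → (-0.7161, 0, 0)–(-0.7161, -0.520229, 0)  len=0.5202
  (v7,v8,v2) [--+] → (-0.7161, -0.520229, 0.0815351)–(-0.7161, 0, 0.3887)  len=0.6041
  (v8,v0,v9) [-++] → (-0.7161, -0.520229, 0)–(-0.7161, -0.572978, 0)  len=0.0527
  (v8,v9,v2) [-++] → (-0.7161, -0.572978, 0)–(-0.7161, -0.520229, 0.0815351)  len=0.0971

Chained into 1 loop(s):
  loop 1: 8 segments, perimeter = 2.5485
Total perimeter = 2.548

loops=1 perimeter=2.548


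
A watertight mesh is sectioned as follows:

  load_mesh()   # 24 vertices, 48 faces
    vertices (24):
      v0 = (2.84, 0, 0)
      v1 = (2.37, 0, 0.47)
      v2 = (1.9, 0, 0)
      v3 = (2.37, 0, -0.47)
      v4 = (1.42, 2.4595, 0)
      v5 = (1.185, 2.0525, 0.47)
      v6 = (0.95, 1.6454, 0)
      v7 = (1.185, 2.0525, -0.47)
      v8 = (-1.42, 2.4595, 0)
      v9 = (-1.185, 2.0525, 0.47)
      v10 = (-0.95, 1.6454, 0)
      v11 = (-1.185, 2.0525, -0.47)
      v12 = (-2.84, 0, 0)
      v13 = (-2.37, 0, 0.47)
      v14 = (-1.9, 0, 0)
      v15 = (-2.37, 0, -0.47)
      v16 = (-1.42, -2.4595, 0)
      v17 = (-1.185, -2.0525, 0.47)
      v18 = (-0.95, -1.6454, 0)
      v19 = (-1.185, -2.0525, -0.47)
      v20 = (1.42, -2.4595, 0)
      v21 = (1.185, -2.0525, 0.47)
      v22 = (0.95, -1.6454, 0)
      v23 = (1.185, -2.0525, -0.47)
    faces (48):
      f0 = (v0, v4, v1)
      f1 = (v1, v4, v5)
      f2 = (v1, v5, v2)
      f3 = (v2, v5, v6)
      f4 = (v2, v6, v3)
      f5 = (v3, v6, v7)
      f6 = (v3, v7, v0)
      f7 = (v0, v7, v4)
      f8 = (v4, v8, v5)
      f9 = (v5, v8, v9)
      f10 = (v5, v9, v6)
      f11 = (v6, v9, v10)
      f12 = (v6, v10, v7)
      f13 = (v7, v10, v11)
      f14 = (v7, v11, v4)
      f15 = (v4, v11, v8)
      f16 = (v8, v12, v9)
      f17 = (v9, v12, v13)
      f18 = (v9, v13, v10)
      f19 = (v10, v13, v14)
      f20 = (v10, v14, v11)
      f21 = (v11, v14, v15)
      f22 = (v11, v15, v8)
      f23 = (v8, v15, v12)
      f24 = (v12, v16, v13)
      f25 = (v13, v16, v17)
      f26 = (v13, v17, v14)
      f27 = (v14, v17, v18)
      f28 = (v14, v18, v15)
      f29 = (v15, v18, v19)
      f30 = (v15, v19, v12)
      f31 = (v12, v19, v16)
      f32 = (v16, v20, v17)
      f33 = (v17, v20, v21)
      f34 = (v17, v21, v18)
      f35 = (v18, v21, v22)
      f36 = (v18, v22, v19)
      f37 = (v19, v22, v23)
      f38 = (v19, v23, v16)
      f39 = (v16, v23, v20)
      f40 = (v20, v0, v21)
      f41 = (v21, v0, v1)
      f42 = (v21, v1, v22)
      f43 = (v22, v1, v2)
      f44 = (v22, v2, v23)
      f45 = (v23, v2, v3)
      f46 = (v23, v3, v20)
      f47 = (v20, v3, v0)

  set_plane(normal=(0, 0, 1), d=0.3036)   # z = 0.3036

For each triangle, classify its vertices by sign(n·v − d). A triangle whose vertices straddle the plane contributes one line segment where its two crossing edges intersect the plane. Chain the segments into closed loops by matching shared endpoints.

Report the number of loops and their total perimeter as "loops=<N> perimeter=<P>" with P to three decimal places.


Straddling triangles (24 of 48):
  (v0,v4,v1) [--+] → (2.03366, 0.870768, 0.3036)–(2.5364, 0, 0.3036)  len=1.0055
  (v1,v4,v5) [+-+] → (2.03366, 0.870768, 0.3036)–(1.2682, 2.1966, 0.3036)  len=1.5309
  (v1,v5,v2) [++-] → (1.43814, 1.32583, 0.3036)–(2.2036, 0, 0.3036)  len=1.5309
  (v2,v5,v6) [-+-] → (1.43814, 1.32583, 0.3036)–(1.1018, 1.90837, 0.3036)  len=0.6727
  (v4,v8,v5) [--+] → (0.262719, 2.1966, 0.3036)–(1.2682, 2.1966, 0.3036)  len=1.0055
  (v5,v8,v9) [+-+] → (0.262719, 2.1966, 0.3036)–(-1.2682, 2.1966, 0.3036)  len=1.5309
  (v5,v9,v6) [++-] → (-0.429119, 1.90837, 0.3036)–(1.1018, 1.90837, 0.3036)  len=1.5309
  (v6,v9,v10) [-+-] → (-0.429119, 1.90837, 0.3036)–(-1.1018, 1.90837, 0.3036)  len=0.6727
  (v8,v12,v9) [--+] → (-1.77094, 1.32583, 0.3036)–(-1.2682, 2.1966, 0.3036)  len=1.0055
  (v9,v12,v13) [+-+] → (-1.77094, 1.32583, 0.3036)–(-2.5364, 0, 0.3036)  len=1.5309
  (v9,v13,v10) [++-] → (-1.86726, 0.582542, 0.3036)–(-1.1018, 1.90837, 0.3036)  len=1.5309
  (v10,v13,v14) [-+-] → (-1.86726, 0.582542, 0.3036)–(-2.2036, 0, 0.3036)  len=0.6727
  (v12,v16,v13) [--+] → (-2.03366, -0.870768, 0.3036)–(-2.5364, 0, 0.3036)  len=1.0055
  (v13,v16,v17) [+-+] → (-2.03366, -0.870768, 0.3036)–(-1.2682, -2.1966, 0.3036)  len=1.5309
  (v13,v17,v14) [++-] → (-1.43814, -1.32583, 0.3036)–(-2.2036, 0, 0.3036)  len=1.5309
  (v14,v17,v18) [-+-] → (-1.43814, -1.32583, 0.3036)–(-1.1018, -1.90837, 0.3036)  len=0.6727
  (v16,v20,v17) [--+] → (-0.262719, -2.1966, 0.3036)–(-1.2682, -2.1966, 0.3036)  len=1.0055
  (v17,v20,v21) [+-+] → (-0.262719, -2.1966, 0.3036)–(1.2682, -2.1966, 0.3036)  len=1.5309
  (v17,v21,v18) [++-] → (0.429119, -1.90837, 0.3036)–(-1.1018, -1.90837, 0.3036)  len=1.5309
  (v18,v21,v22) [-+-] → (0.429119, -1.90837, 0.3036)–(1.1018, -1.90837, 0.3036)  len=0.6727
  (v20,v0,v21) [--+] → (1.77094, -1.32583, 0.3036)–(1.2682, -2.1966, 0.3036)  len=1.0055
  (v21,v0,v1) [+-+] → (1.77094, -1.32583, 0.3036)–(2.5364, 0, 0.3036)  len=1.5309
  (v21,v1,v22) [++-] → (1.86726, -0.582542, 0.3036)–(1.1018, -1.90837, 0.3036)  len=1.5309
  (v22,v1,v2) [-+-] → (1.86726, -0.582542, 0.3036)–(2.2036, 0, 0.3036)  len=0.6727

Chained into 2 loop(s):
  loop 1: 12 segments, perimeter = 15.2184
  loop 2: 12 segments, perimeter = 13.2216
Total perimeter = 28.440

loops=2 perimeter=28.440


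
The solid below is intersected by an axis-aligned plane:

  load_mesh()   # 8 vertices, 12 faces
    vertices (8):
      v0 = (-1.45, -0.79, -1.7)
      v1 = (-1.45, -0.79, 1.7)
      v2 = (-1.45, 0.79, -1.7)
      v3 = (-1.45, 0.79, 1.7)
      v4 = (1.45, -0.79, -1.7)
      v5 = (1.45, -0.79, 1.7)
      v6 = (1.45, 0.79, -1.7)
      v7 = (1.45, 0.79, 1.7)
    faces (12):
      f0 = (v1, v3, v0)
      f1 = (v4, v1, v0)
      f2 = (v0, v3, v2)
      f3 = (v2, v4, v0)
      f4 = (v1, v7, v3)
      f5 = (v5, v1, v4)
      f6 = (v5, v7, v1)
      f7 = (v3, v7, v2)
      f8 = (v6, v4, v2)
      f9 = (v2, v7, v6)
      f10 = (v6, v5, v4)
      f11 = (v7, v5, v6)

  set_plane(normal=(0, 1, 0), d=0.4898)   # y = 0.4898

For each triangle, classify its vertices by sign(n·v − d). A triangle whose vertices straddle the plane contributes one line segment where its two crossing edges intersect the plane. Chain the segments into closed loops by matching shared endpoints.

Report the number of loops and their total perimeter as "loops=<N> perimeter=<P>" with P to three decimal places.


loops=1 perimeter=12.600

Straddling triangles (8 of 12):
  (v1,v3,v0) [-+-] → (-1.45, 0.4898, 1.7)–(-1.45, 0.4898, 1.054)  len=0.6460
  (v0,v3,v2) [-++] → (-1.45, 0.4898, 1.054)–(-1.45, 0.4898, -1.7)  len=2.7540
  (v2,v4,v0) [+--] → (-0.899, 0.4898, -1.7)–(-1.45, 0.4898, -1.7)  len=0.5510
  (v1,v7,v3) [-++] → (0.899, 0.4898, 1.7)–(-1.45, 0.4898, 1.7)  len=2.3490
  (v5,v7,v1) [-+-] → (1.45, 0.4898, 1.7)–(0.899, 0.4898, 1.7)  len=0.5510
  (v6,v4,v2) [+-+] → (1.45, 0.4898, -1.7)–(-0.899, 0.4898, -1.7)  len=2.3490
  (v6,v5,v4) [+--] → (1.45, 0.4898, -1.054)–(1.45, 0.4898, -1.7)  len=0.6460
  (v7,v5,v6) [+-+] → (1.45, 0.4898, 1.7)–(1.45, 0.4898, -1.054)  len=2.7540

Chained into 1 loop(s):
  loop 1: 8 segments, perimeter = 12.6000
Total perimeter = 12.600


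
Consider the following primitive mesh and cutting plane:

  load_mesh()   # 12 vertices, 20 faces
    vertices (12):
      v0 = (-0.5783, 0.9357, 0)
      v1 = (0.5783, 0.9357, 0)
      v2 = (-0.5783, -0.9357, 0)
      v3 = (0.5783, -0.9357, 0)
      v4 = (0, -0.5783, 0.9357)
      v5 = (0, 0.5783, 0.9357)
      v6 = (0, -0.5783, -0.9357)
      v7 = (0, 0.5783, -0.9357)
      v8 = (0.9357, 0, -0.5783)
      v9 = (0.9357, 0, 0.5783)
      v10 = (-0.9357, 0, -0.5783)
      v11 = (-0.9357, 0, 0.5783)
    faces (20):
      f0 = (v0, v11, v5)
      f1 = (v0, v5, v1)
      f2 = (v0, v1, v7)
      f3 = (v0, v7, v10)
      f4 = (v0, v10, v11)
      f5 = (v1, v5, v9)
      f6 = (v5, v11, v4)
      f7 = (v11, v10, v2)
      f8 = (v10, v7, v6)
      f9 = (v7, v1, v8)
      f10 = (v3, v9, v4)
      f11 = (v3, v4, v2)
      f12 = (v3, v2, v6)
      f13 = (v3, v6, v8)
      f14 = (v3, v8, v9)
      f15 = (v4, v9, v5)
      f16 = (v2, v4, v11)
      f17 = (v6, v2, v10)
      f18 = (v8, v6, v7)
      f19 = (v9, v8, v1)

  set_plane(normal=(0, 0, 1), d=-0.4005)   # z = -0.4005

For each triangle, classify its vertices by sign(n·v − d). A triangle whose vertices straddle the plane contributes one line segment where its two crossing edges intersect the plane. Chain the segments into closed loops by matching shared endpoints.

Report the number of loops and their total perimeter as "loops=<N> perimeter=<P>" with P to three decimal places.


Straddling triangles (10 of 20):
  (v0,v1,v7) [++-] → (0.330775, 0.782725, -0.4005)–(-0.330775, 0.782725, -0.4005)  len=0.6615
  (v0,v7,v10) [+--] → (-0.330775, 0.782725, -0.4005)–(-0.825816, 0.287684, -0.4005)  len=0.7001
  (v0,v10,v11) [+-+] → (-0.825816, 0.287684, -0.4005)–(-0.9357, 0, -0.4005)  len=0.3080
  (v11,v10,v2) [+-+] → (-0.9357, 0, -0.4005)–(-0.825816, -0.287684, -0.4005)  len=0.3080
  (v7,v1,v8) [-+-] → (0.330775, 0.782725, -0.4005)–(0.825816, 0.287684, -0.4005)  len=0.7001
  (v3,v2,v6) [++-] → (-0.330775, -0.782725, -0.4005)–(0.330775, -0.782725, -0.4005)  len=0.6615
  (v3,v6,v8) [+--] → (0.330775, -0.782725, -0.4005)–(0.825816, -0.287684, -0.4005)  len=0.7001
  (v3,v8,v9) [+-+] → (0.825816, -0.287684, -0.4005)–(0.9357, 0, -0.4005)  len=0.3080
  (v6,v2,v10) [-+-] → (-0.330775, -0.782725, -0.4005)–(-0.825816, -0.287684, -0.4005)  len=0.7001
  (v9,v8,v1) [+-+] → (0.9357, 0, -0.4005)–(0.825816, 0.287684, -0.4005)  len=0.3080

Chained into 1 loop(s):
  loop 1: 10 segments, perimeter = 5.3553
Total perimeter = 5.355

loops=1 perimeter=5.355


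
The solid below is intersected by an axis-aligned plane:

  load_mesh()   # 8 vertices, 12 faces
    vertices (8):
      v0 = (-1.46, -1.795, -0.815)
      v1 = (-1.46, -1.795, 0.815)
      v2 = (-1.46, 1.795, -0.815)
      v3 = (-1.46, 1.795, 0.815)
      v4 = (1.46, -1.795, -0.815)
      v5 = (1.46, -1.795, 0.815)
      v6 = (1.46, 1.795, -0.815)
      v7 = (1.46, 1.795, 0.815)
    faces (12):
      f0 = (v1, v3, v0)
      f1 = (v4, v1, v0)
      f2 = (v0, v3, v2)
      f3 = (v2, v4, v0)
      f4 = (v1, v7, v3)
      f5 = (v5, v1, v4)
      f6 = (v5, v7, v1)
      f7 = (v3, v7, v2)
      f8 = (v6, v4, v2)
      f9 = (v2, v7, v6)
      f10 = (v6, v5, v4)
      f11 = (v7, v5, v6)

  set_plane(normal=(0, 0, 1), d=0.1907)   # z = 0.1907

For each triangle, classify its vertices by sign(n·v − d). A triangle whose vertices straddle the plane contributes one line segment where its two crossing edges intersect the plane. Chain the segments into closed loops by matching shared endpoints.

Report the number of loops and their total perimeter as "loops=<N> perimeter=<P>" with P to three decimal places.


Straddling triangles (8 of 12):
  (v1,v3,v0) [++-] → (-1.46, 0.420008, 0.1907)–(-1.46, -1.795, 0.1907)  len=2.2150
  (v4,v1,v0) [-+-] → (-0.341622, -1.795, 0.1907)–(-1.46, -1.795, 0.1907)  len=1.1184
  (v0,v3,v2) [-+-] → (-1.46, 0.420008, 0.1907)–(-1.46, 1.795, 0.1907)  len=1.3750
  (v5,v1,v4) [++-] → (-0.341622, -1.795, 0.1907)–(1.46, -1.795, 0.1907)  len=1.8016
  (v3,v7,v2) [++-] → (0.341622, 1.795, 0.1907)–(-1.46, 1.795, 0.1907)  len=1.8016
  (v2,v7,v6) [-+-] → (0.341622, 1.795, 0.1907)–(1.46, 1.795, 0.1907)  len=1.1184
  (v6,v5,v4) [-+-] → (1.46, -0.420008, 0.1907)–(1.46, -1.795, 0.1907)  len=1.3750
  (v7,v5,v6) [++-] → (1.46, -0.420008, 0.1907)–(1.46, 1.795, 0.1907)  len=2.2150

Chained into 1 loop(s):
  loop 1: 8 segments, perimeter = 13.0200
Total perimeter = 13.020

loops=1 perimeter=13.020


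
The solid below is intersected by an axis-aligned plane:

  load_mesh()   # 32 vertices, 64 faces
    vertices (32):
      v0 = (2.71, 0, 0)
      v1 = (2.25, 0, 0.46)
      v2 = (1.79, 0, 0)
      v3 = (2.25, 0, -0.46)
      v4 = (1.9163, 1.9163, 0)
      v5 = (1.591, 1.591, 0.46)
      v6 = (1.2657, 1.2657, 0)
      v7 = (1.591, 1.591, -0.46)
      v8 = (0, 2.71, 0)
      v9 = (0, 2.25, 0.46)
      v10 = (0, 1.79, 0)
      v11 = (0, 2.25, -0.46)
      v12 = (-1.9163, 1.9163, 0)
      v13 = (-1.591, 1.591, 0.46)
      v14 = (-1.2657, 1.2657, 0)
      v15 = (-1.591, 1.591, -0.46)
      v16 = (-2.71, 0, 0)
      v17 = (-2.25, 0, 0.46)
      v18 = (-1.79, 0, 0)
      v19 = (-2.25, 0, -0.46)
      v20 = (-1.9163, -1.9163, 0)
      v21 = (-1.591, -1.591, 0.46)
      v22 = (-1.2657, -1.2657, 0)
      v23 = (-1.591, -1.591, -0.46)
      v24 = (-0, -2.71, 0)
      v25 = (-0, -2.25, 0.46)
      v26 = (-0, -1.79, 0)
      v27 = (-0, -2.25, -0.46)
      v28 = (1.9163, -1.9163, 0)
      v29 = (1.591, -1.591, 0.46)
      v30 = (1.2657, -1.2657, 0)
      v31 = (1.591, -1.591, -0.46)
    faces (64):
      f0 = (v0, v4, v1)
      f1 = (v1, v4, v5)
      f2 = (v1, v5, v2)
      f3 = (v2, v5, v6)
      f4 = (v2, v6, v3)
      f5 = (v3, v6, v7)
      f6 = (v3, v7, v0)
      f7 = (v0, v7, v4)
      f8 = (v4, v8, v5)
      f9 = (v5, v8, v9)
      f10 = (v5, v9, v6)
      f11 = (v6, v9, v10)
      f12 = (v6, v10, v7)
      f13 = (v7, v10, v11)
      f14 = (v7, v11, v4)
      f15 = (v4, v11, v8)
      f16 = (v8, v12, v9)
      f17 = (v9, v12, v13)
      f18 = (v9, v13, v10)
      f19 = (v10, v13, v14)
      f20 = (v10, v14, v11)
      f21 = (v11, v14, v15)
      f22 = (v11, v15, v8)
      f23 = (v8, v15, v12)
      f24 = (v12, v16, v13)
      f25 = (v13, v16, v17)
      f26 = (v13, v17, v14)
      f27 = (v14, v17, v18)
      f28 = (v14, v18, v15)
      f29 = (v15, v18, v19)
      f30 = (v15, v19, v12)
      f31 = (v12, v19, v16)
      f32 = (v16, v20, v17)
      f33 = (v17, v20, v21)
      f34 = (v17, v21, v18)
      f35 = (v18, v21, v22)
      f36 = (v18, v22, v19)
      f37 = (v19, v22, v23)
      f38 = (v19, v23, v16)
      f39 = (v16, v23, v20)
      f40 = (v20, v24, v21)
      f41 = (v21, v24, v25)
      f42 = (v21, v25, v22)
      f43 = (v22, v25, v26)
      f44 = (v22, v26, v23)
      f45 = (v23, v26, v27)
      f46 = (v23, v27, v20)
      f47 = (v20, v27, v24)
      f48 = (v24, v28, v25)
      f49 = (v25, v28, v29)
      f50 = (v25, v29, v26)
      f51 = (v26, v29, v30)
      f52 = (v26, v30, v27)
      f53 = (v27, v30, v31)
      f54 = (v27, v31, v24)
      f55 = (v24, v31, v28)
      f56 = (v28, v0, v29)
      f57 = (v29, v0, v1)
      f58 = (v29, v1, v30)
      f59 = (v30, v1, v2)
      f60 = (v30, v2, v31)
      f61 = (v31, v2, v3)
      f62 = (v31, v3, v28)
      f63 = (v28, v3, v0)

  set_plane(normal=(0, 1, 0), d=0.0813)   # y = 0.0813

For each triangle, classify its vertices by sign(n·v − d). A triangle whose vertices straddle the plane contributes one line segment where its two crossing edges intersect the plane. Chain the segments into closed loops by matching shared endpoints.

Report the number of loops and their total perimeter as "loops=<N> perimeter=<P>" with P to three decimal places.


Straddling triangles (16 of 64):
  (v0,v4,v1) [-+-] → (2.67633, 0.0813, 0)–(2.23584, 0.0813, 0.440484)  len=0.6229
  (v1,v4,v5) [-++] → (2.23584, 0.0813, 0.440484)–(2.21633, 0.0813, 0.46)  len=0.0276
  (v1,v5,v2) [-+-] → (2.21633, 0.0813, 0.46)–(1.77983, 0.0813, 0.023506)  len=0.6173
  (v2,v5,v6) [-++] → (1.77983, 0.0813, 0.023506)–(1.75632, 0.0813, 0)  len=0.0332
  (v2,v6,v3) [-+-] → (1.75632, 0.0813, 0)–(2.18678, 0.0813, -0.430453)  len=0.6088
  (v3,v6,v7) [-++] → (2.18678, 0.0813, -0.430453)–(2.21633, 0.0813, -0.46)  len=0.0418
  (v3,v7,v0) [-+-] → (2.21633, 0.0813, -0.46)–(2.65282, 0.0813, -0.023506)  len=0.6173
  (v0,v7,v4) [-++] → (2.65282, 0.0813, -0.023506)–(2.67633, 0.0813, 0)  len=0.0332
  (v12,v16,v13) [+-+] → (-2.67633, 0.0813, 0)–(-2.65282, 0.0813, 0.023506)  len=0.0332
  (v13,v16,v17) [+--] → (-2.65282, 0.0813, 0.023506)–(-2.21633, 0.0813, 0.46)  len=0.6173
  (v13,v17,v14) [+-+] → (-2.21633, 0.0813, 0.46)–(-2.18678, 0.0813, 0.430453)  len=0.0418
  (v14,v17,v18) [+--] → (-2.18678, 0.0813, 0.430453)–(-1.75632, 0.0813, 0)  len=0.6088
  (v14,v18,v15) [+-+] → (-1.75632, 0.0813, 0)–(-1.77983, 0.0813, -0.023506)  len=0.0332
  (v15,v18,v19) [+--] → (-1.77983, 0.0813, -0.023506)–(-2.21633, 0.0813, -0.46)  len=0.6173
  (v15,v19,v12) [+-+] → (-2.21633, 0.0813, -0.46)–(-2.23584, 0.0813, -0.440484)  len=0.0276
  (v12,v19,v16) [+--] → (-2.23584, 0.0813, -0.440484)–(-2.67633, 0.0813, 0)  len=0.6229

Chained into 2 loop(s):
  loop 1: 8 segments, perimeter = 2.6022
  loop 2: 8 segments, perimeter = 2.6022
Total perimeter = 5.204

loops=2 perimeter=5.204


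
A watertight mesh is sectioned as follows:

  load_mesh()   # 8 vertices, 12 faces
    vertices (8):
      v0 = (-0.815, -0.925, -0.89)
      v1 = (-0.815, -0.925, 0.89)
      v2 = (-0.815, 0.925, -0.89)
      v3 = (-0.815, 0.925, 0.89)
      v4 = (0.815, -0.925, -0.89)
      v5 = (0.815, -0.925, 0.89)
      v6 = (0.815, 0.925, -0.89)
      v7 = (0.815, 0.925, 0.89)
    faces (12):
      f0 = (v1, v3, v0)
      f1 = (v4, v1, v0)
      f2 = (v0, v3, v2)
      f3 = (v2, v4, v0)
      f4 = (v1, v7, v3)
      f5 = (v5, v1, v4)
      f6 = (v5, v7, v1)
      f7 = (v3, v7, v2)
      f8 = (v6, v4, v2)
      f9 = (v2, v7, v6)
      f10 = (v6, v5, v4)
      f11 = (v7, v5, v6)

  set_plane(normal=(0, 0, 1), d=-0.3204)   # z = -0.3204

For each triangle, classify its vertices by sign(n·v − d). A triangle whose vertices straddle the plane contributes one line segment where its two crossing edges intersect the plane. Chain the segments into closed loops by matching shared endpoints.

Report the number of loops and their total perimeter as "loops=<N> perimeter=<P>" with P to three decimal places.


Straddling triangles (8 of 12):
  (v1,v3,v0) [++-] → (-0.815, -0.333, -0.3204)–(-0.815, -0.925, -0.3204)  len=0.5920
  (v4,v1,v0) [-+-] → (0.2934, -0.925, -0.3204)–(-0.815, -0.925, -0.3204)  len=1.1084
  (v0,v3,v2) [-+-] → (-0.815, -0.333, -0.3204)–(-0.815, 0.925, -0.3204)  len=1.2580
  (v5,v1,v4) [++-] → (0.2934, -0.925, -0.3204)–(0.815, -0.925, -0.3204)  len=0.5216
  (v3,v7,v2) [++-] → (-0.2934, 0.925, -0.3204)–(-0.815, 0.925, -0.3204)  len=0.5216
  (v2,v7,v6) [-+-] → (-0.2934, 0.925, -0.3204)–(0.815, 0.925, -0.3204)  len=1.1084
  (v6,v5,v4) [-+-] → (0.815, 0.333, -0.3204)–(0.815, -0.925, -0.3204)  len=1.2580
  (v7,v5,v6) [++-] → (0.815, 0.333, -0.3204)–(0.815, 0.925, -0.3204)  len=0.5920

Chained into 1 loop(s):
  loop 1: 8 segments, perimeter = 6.9600
Total perimeter = 6.960

loops=1 perimeter=6.960


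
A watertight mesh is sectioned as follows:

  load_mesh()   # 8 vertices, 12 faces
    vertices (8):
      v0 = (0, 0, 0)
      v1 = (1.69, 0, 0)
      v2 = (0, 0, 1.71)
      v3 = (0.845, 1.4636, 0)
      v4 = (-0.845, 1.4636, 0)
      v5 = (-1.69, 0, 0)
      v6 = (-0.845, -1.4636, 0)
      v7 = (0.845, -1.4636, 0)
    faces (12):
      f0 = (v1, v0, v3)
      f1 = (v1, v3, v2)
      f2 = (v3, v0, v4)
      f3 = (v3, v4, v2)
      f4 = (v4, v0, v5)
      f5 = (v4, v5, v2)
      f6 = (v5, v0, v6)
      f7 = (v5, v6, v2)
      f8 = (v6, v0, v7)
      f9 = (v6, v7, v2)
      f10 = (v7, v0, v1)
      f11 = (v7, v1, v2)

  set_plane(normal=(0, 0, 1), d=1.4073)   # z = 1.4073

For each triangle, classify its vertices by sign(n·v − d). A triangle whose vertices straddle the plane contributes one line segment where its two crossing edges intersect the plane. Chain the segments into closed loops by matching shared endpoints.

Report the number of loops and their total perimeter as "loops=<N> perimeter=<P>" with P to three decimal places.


Straddling triangles (6 of 12):
  (v1,v3,v2) [--+] → (0.14958, 0.259083, 1.4073)–(0.29916, 0, 1.4073)  len=0.2992
  (v3,v4,v2) [--+] → (-0.14958, 0.259083, 1.4073)–(0.14958, 0.259083, 1.4073)  len=0.2992
  (v4,v5,v2) [--+] → (-0.29916, 0, 1.4073)–(-0.14958, 0.259083, 1.4073)  len=0.2992
  (v5,v6,v2) [--+] → (-0.14958, -0.259083, 1.4073)–(-0.29916, 0, 1.4073)  len=0.2992
  (v6,v7,v2) [--+] → (0.14958, -0.259083, 1.4073)–(-0.14958, -0.259083, 1.4073)  len=0.2992
  (v7,v1,v2) [--+] → (0.29916, 0, 1.4073)–(0.14958, -0.259083, 1.4073)  len=0.2992

Chained into 1 loop(s):
  loop 1: 6 segments, perimeter = 1.7950
Total perimeter = 1.795

loops=1 perimeter=1.795


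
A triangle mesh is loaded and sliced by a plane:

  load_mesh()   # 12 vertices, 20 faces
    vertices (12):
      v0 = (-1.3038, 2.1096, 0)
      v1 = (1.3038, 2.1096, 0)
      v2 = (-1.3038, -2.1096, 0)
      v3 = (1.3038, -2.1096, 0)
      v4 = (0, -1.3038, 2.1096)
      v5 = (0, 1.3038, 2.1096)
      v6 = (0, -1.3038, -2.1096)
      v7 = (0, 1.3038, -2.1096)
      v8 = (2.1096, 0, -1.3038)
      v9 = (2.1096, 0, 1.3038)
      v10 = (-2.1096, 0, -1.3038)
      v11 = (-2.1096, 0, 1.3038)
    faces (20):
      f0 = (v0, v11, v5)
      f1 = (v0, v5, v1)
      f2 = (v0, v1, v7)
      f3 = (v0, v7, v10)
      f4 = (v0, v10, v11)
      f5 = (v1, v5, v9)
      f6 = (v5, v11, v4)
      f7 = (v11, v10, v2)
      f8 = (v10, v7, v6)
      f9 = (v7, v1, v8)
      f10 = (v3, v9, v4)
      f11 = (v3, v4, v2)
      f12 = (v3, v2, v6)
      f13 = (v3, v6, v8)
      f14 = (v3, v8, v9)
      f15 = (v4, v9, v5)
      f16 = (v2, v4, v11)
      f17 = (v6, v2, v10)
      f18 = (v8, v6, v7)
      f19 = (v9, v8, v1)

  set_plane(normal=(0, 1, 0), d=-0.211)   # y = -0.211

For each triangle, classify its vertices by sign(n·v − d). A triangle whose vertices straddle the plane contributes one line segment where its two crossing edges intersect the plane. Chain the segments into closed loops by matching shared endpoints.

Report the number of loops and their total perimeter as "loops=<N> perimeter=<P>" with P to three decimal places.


loops=1 perimeter=13.740

Straddling triangles (10 of 20):
  (v5,v11,v4) [++-] → (-1.76819, -0.211, 1.43421)–(0, -0.211, 2.1096)  len=1.8928
  (v11,v10,v2) [++-] → (-2.029, -0.211, -1.1734)–(-2.029, -0.211, 1.1734)  len=2.3468
  (v10,v7,v6) [++-] → (0, -0.211, -2.1096)–(-1.76819, -0.211, -1.43421)  len=1.8928
  (v3,v9,v4) [-+-] → (2.029, -0.211, 1.1734)–(1.76819, -0.211, 1.43421)  len=0.3688
  (v3,v6,v8) [--+] → (1.76819, -0.211, -1.43421)–(2.029, -0.211, -1.1734)  len=0.3688
  (v3,v8,v9) [-++] → (2.029, -0.211, -1.1734)–(2.029, -0.211, 1.1734)  len=2.3468
  (v4,v9,v5) [-++] → (1.76819, -0.211, 1.43421)–(0, -0.211, 2.1096)  len=1.8928
  (v2,v4,v11) [--+] → (-1.76819, -0.211, 1.43421)–(-2.029, -0.211, 1.1734)  len=0.3688
  (v6,v2,v10) [--+] → (-2.029, -0.211, -1.1734)–(-1.76819, -0.211, -1.43421)  len=0.3688
  (v8,v6,v7) [+-+] → (1.76819, -0.211, -1.43421)–(0, -0.211, -2.1096)  len=1.8928

Chained into 1 loop(s):
  loop 1: 10 segments, perimeter = 13.7401
Total perimeter = 13.740


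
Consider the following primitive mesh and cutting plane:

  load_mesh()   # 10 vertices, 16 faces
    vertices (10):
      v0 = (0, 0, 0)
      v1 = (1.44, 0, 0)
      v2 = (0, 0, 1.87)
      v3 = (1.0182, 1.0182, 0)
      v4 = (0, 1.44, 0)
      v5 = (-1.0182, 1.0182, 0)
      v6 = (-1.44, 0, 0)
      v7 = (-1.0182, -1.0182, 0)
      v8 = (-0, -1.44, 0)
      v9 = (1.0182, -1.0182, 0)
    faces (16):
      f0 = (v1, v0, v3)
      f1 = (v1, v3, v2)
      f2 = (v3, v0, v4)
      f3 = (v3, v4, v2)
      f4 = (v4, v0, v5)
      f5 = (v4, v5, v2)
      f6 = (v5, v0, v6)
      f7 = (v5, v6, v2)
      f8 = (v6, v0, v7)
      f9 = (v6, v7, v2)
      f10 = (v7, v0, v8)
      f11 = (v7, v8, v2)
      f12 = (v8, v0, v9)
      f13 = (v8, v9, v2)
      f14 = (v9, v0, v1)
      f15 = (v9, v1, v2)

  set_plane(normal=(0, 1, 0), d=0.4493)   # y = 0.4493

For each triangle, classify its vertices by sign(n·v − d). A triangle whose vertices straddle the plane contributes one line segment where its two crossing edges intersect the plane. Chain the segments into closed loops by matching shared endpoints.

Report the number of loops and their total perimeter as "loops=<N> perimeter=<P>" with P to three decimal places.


Straddling triangles (8 of 16):
  (v1,v0,v3) [--+] → (0.4493, 0.4493, 0)–(1.25387, 0.4493, 0)  len=0.8046
  (v1,v3,v2) [-+-] → (1.25387, 0.4493, 0)–(0.4493, 0.4493, 1.04483)  len=1.3187
  (v3,v0,v4) [+-+] → (0.4493, 0.4493, 0)–(0, 0.4493, 0)  len=0.4493
  (v3,v4,v2) [++-] → (0, 0.4493, 1.28653)–(0.4493, 0.4493, 1.04483)  len=0.5102
  (v4,v0,v5) [+-+] → (0, 0.4493, 0)–(-0.4493, 0.4493, 0)  len=0.4493
  (v4,v5,v2) [++-] → (-0.4493, 0.4493, 1.04483)–(0, 0.4493, 1.28653)  len=0.5102
  (v5,v0,v6) [+--] → (-0.4493, 0.4493, 0)–(-1.25387, 0.4493, 0)  len=0.8046
  (v5,v6,v2) [+--] → (-1.25387, 0.4493, 0)–(-0.4493, 0.4493, 1.04483)  len=1.3187

Chained into 1 loop(s):
  loop 1: 8 segments, perimeter = 6.1655
Total perimeter = 6.166

loops=1 perimeter=6.166


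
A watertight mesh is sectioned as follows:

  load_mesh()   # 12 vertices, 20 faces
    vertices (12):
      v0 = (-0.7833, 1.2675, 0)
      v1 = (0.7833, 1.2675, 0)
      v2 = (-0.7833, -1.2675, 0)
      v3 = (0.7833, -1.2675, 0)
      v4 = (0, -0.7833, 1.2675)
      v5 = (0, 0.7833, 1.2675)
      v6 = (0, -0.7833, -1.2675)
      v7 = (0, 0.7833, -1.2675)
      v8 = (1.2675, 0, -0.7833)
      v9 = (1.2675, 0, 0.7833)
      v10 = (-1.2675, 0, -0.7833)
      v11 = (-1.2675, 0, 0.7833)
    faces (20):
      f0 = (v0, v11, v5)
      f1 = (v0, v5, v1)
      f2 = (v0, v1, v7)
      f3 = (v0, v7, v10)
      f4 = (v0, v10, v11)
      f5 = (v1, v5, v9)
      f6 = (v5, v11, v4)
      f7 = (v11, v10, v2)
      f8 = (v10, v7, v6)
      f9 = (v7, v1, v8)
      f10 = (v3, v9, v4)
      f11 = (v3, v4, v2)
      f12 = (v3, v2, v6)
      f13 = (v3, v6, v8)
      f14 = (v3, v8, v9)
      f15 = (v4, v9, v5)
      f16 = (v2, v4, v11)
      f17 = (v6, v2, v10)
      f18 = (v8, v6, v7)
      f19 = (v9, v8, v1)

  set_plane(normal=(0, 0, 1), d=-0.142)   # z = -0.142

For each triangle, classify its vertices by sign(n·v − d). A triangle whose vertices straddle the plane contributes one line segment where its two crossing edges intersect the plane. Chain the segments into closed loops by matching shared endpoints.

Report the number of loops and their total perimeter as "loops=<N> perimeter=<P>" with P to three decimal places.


loops=1 perimeter=8.219

Straddling triangles (10 of 20):
  (v0,v1,v7) [++-] → (0.695546, 1.21325, -0.142)–(-0.695546, 1.21325, -0.142)  len=1.3911
  (v0,v7,v10) [+--] → (-0.695546, 1.21325, -0.142)–(-0.871078, 1.03772, -0.142)  len=0.2482
  (v0,v10,v11) [+-+] → (-0.871078, 1.03772, -0.142)–(-1.2675, 0, -0.142)  len=1.1109
  (v11,v10,v2) [+-+] → (-1.2675, 0, -0.142)–(-0.871078, -1.03772, -0.142)  len=1.1109
  (v7,v1,v8) [-+-] → (0.695546, 1.21325, -0.142)–(0.871078, 1.03772, -0.142)  len=0.2482
  (v3,v2,v6) [++-] → (-0.695546, -1.21325, -0.142)–(0.695546, -1.21325, -0.142)  len=1.3911
  (v3,v6,v8) [+--] → (0.695546, -1.21325, -0.142)–(0.871078, -1.03772, -0.142)  len=0.2482
  (v3,v8,v9) [+-+] → (0.871078, -1.03772, -0.142)–(1.2675, 0, -0.142)  len=1.1109
  (v6,v2,v10) [-+-] → (-0.695546, -1.21325, -0.142)–(-0.871078, -1.03772, -0.142)  len=0.2482
  (v9,v8,v1) [+-+] → (1.2675, 0, -0.142)–(0.871078, 1.03772, -0.142)  len=1.1109

Chained into 1 loop(s):
  loop 1: 10 segments, perimeter = 8.2186
Total perimeter = 8.219


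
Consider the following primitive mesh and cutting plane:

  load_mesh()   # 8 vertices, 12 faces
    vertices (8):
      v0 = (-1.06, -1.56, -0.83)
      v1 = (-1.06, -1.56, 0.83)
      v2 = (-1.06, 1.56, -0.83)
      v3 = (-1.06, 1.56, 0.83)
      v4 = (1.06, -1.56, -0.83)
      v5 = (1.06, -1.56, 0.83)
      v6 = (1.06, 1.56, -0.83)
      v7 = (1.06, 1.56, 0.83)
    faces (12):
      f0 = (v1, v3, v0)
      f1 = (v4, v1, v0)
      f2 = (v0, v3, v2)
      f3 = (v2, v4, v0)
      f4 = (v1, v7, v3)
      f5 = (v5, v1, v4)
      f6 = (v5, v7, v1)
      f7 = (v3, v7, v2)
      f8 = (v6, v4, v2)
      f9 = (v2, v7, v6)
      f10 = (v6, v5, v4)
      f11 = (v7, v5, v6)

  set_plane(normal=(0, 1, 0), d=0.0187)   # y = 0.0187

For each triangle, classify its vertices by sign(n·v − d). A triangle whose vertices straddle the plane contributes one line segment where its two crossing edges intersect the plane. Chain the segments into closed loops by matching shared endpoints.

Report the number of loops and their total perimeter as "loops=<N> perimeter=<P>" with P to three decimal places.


loops=1 perimeter=7.560

Straddling triangles (8 of 12):
  (v1,v3,v0) [-+-] → (-1.06, 0.0187, 0.83)–(-1.06, 0.0187, 0.00994936)  len=0.8201
  (v0,v3,v2) [-++] → (-1.06, 0.0187, 0.00994936)–(-1.06, 0.0187, -0.83)  len=0.8399
  (v2,v4,v0) [+--] → (-0.0127064, 0.0187, -0.83)–(-1.06, 0.0187, -0.83)  len=1.0473
  (v1,v7,v3) [-++] → (0.0127064, 0.0187, 0.83)–(-1.06, 0.0187, 0.83)  len=1.0727
  (v5,v7,v1) [-+-] → (1.06, 0.0187, 0.83)–(0.0127064, 0.0187, 0.83)  len=1.0473
  (v6,v4,v2) [+-+] → (1.06, 0.0187, -0.83)–(-0.0127064, 0.0187, -0.83)  len=1.0727
  (v6,v5,v4) [+--] → (1.06, 0.0187, -0.00994936)–(1.06, 0.0187, -0.83)  len=0.8201
  (v7,v5,v6) [+-+] → (1.06, 0.0187, 0.83)–(1.06, 0.0187, -0.00994936)  len=0.8399

Chained into 1 loop(s):
  loop 1: 8 segments, perimeter = 7.5600
Total perimeter = 7.560
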